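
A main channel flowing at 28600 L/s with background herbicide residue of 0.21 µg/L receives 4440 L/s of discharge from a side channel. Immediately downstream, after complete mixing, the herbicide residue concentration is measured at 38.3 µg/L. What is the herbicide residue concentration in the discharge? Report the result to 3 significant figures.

284 µg/L

Mass balance: 28600·0.2100 + 4440·Cₑ = 33040·38.30
→ Cₑ = (33040·38.30 − 28600·0.2100) / 4440 = 283.7 µg/L.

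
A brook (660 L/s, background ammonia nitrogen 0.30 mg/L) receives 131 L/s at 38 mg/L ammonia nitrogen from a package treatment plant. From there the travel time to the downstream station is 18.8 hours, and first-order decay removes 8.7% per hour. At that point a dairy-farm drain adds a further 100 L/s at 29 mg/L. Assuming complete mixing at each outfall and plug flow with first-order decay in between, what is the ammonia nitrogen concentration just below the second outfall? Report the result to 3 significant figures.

4.30 mg/L

Mixed concentration C = ΣQC/ΣQ = (660.0·0.3000 + 131.0·38.00) / 791.0 = 5176/791.0 = 6.544 mg/L; combined flow 791.0 L/s.
8.7%/h lost → k = −ln(1 − 0.087) = 0.09102 h⁻¹.
After decay, C = 6.544 × e^(−kt) = 6.544 × 0.1807 = 1.182 mg/L.
At the second outfall, C = (791.0·1.182 + 100.0·29.00) / (791.0 + 100.0) = 4.304 mg/L.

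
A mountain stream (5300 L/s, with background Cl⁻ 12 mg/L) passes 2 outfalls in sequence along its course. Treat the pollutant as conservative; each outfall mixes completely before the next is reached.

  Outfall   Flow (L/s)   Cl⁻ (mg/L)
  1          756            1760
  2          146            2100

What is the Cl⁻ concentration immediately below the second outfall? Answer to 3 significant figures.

274 mg/L

Below outfall 1: Q → 6056 L/s, C = (5300·12.00 + 756.0·1760)/6056 = 230.2 mg/L.
Below outfall 2: Q → 6202 L/s, C = (6056·230.2 + 146.0·2100)/6202 = 274.2 mg/L.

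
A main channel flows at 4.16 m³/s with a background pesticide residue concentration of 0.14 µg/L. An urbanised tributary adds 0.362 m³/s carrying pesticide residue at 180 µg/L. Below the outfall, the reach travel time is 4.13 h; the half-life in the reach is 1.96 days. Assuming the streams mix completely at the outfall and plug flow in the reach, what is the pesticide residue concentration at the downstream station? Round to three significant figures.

13.7 µg/L

Flow-weighted average: C = (4.160·0.1400 + 0.3620·180.0) / 4.522 = 65.74/4.522 = 14.54 µg/L.
Half-life 1.96 d → k = ln 2 / 1.96 = 0.3536 d⁻¹.
First-order decay: C = 14.54·exp(−k·t) = 14.54·0.9410 = 13.68 µg/L.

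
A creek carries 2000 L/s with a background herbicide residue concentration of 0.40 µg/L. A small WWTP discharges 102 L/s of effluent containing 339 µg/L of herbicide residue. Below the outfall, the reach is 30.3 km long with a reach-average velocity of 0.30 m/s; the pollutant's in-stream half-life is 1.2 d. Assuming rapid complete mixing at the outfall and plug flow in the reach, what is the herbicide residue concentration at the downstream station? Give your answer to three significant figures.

Flow-weighted average: C = (2000·0.4000 + 102.0·339.0) / 2102 = 35380/2102 = 16.83 µg/L.
Travel time t = 30.3·1000 / 0.30 = 101000 s = 28.06 h.
Half-life 1.2 d → k = ln 2 / 1.2 = 0.5776 d⁻¹.
Applying C = C₀e^(−kt): 16.83 × 0.5090 = 8.567 µg/L.

8.57 µg/L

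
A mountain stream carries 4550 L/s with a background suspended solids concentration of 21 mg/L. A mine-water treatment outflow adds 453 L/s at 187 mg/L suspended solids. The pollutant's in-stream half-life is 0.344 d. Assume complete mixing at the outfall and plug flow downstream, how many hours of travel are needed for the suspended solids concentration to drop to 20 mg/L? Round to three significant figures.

7.01 h

Flow-weighted average: C = (4550·21.00 + 453.0·187.0) / 5003 = 180300/5003 = 36.03 mg/L.
Half-life 0.344 d → k = ln 2 / 0.344 = 2.015 d⁻¹.
36.03·exp(−k·t) = 20 → t = ln(36.03/20)/k = 25240 s = 7.011 h.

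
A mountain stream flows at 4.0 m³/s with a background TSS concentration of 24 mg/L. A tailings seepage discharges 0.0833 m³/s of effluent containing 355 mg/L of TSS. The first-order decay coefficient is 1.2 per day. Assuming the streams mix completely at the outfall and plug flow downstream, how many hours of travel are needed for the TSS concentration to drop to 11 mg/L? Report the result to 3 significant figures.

20.6 h

Mass balance: C = (4.000·24.00 + 0.08330·355.0) / 4.083 = 125.6/4.083 = 30.75 mg/L.
30.75·exp(−k·t) = 11 → t = ln(30.75/11)/k = 74020 s = 20.56 h.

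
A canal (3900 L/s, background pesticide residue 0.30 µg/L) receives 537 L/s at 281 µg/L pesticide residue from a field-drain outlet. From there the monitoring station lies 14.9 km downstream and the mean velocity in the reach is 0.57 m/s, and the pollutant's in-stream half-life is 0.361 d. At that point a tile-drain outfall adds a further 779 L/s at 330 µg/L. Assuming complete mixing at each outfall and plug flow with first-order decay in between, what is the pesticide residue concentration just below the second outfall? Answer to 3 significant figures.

65.6 µg/L

Flow-weighted average: C = (3900·0.3000 + 537.0·281.0) / 4437 = 152100/4437 = 34.27 µg/L; combined flow 4437 L/s.
Travel time t = 14.9·1000 / 0.57 = 26140 s = 7.261 h.
Half-life 0.361 d → k = ln 2 / 0.361 = 1.920 d⁻¹.
Decay over the reach: 34.27·exp(−kt) = 34.27·0.5594 = 19.17 µg/L.
At the second outfall, C = (4437·19.17 + 779.0·330.0) / (4437 + 779.0) = 65.59 µg/L.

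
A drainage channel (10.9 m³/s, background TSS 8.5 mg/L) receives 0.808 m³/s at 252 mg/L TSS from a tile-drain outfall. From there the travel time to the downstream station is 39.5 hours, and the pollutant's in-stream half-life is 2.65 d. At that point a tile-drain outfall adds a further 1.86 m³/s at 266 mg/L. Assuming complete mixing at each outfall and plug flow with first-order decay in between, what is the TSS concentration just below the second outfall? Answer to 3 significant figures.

50.7 mg/L

Flow-weighted average: C = (10.90·8.500 + 0.8080·252.0) / 11.71 = 296.3/11.71 = 25.30 mg/L; combined flow 11.71 m³/s.
Half-life 2.65 d → k = ln 2 / 2.65 = 0.2616 d⁻¹.
Decay over the reach: 25.30·exp(−kt) = 25.30·0.6502 = 16.45 mg/L.
At the second outfall, C = (11.71·16.45 + 1.860·266.0) / (11.71 + 1.860) = 50.66 mg/L.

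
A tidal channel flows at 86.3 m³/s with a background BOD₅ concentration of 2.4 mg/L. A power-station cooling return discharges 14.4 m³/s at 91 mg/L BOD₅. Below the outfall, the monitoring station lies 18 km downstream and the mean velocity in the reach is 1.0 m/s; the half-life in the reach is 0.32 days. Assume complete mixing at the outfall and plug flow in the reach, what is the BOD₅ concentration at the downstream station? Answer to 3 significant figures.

After mixing, C = (86.30·2.400 + 14.40·91.00) / 100.7 = 1518/100.7 = 15.07 mg/L.
Travel time t = 18·1000 / 1.0 = 18000 s = 5.000 h.
Half-life 0.32 d → k = ln 2 / 0.32 = 2.166 d⁻¹.
After decay, C = 15.07 × e^(−kt) = 15.07 × 0.6368 = 9.597 mg/L.

9.60 mg/L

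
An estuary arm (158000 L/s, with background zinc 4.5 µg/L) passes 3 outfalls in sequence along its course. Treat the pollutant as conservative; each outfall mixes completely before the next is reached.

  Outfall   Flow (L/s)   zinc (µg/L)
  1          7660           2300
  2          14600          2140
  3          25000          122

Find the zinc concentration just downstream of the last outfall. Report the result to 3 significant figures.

After outfall 1: Q = 158000 + 7660 = 165700 L/s; C = (158000·4.500 + 7660·2300)/165700 = 110.6 µg/L.
After outfall 2: Q = 165700 + 14600 = 180300 L/s; C = (165700·110.6 + 14600·2140)/180300 = 275.0 µg/L.
After outfall 3: Q = 180300 + 25000 = 205300 L/s; C = (180300·275.0 + 25000·122.0)/205300 = 256.4 µg/L.

256 µg/L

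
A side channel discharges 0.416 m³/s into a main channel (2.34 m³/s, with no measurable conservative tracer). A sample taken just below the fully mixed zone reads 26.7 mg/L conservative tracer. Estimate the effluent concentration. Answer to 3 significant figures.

Mass balance: 2.340·0 + 0.4160·Cₑ = 2.756·26.70
→ Cₑ = (2.756·26.70 − 2.340·0) / 0.4160 = 176.9 mg/L.

177 mg/L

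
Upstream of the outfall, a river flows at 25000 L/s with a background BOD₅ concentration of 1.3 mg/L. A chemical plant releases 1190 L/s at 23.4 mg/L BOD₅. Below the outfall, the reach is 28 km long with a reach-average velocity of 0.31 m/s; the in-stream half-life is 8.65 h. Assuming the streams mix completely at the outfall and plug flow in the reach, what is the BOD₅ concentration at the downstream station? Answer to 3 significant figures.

Conservation of mass: C = (25000·1.300 + 1190·23.40) / 26190 = 60350/26190 = 2.304 mg/L.
Travel time t = 28·1000 / 0.31 = 90320 s = 25.09 h.
Half-life 8.65 h → k = ln 2 / 8.65 = 0.08013 h⁻¹ = 1.923 d⁻¹.
Decay over the reach: 2.304·exp(−kt) = 2.304·0.1339 = 0.3086 mg/L.

0.309 mg/L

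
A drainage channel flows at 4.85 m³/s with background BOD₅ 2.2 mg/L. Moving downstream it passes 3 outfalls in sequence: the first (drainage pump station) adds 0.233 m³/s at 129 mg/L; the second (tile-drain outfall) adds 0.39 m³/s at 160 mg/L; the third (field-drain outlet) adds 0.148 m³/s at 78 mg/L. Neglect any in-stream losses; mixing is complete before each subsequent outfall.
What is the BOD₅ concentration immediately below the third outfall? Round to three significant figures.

Outfall 1: combined Q = 5.083 m³/s; C = (4.850·2.200 + 0.2330·129.0)/5.083 = 8.012 mg/L.
Outfall 2: combined Q = 5.473 m³/s; C = (5.083·8.012 + 0.3900·160.0)/5.473 = 18.84 mg/L.
Outfall 3: combined Q = 5.621 m³/s; C = (5.473·18.84 + 0.1480·78.00)/5.621 = 20.40 mg/L.

20.4 mg/L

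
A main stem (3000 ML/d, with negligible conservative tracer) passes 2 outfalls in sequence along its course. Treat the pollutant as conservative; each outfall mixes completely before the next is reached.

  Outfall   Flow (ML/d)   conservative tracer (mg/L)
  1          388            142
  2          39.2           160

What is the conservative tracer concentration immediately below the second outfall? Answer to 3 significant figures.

17.9 mg/L

Below outfall 1: Q → 3388 ML/d, C = (3000·0 + 388.0·142.0)/3388 = 16.26 mg/L.
Below outfall 2: Q → 3427 ML/d, C = (3388·16.26 + 39.20·160.0)/3427 = 17.91 mg/L.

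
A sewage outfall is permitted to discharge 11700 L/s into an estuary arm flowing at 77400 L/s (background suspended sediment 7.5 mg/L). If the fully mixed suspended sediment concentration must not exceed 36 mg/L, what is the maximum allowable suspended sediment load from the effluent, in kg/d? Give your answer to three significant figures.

227000 kg/d

Mass balance at the limit: 77400·7.500 + 11700·Cₑ = 89100·36 → Cₑ = 224.5 mg/L.
11700 L/s = 11.70 m³/s. Load = 11.70 m³/s × 224.5 g/m³ × 86 400 s/d = 227000 kg/d.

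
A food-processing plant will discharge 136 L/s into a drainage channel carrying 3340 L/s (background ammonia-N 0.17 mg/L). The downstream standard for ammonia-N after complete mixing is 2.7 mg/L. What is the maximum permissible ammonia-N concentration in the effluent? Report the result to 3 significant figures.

64.8 mg/L

At the limit, (Qr·Cr + Qe·Cₑ)/(Qr + Qe) = 2.7:
Cₑ = (3476·2.7 − 3340·0.1700) / 136.0 = 64.83 mg/L.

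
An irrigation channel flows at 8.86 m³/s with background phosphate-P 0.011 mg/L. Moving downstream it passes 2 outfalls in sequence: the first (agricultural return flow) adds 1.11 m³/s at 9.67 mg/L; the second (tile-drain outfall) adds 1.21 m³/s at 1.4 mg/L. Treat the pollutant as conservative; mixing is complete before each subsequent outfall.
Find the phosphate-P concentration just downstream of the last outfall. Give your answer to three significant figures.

1.12 mg/L

After outfall 1: Q = 8.860 + 1.110 = 9.970 m³/s; C = (8.860·0.01100 + 1.110·9.670)/9.970 = 1.086 mg/L.
After outfall 2: Q = 9.970 + 1.210 = 11.18 m³/s; C = (9.970·1.086 + 1.210·1.400)/11.18 = 1.120 mg/L.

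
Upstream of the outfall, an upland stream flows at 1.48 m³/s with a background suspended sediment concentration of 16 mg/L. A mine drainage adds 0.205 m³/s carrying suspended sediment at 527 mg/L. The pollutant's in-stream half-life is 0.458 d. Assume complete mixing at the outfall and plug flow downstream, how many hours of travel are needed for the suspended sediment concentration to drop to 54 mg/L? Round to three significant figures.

Mixed concentration C = ΣQC/ΣQ = (1.480·16.00 + 0.2050·527.0) / 1.685 = 131.7/1.685 = 78.17 mg/L.
Half-life 0.458 d → k = ln 2 / 0.458 = 1.513 d⁻¹.
78.17·exp(−k·t) = 54 → t = ln(78.17/54)/k = 21120 s = 5.866 h.

5.87 h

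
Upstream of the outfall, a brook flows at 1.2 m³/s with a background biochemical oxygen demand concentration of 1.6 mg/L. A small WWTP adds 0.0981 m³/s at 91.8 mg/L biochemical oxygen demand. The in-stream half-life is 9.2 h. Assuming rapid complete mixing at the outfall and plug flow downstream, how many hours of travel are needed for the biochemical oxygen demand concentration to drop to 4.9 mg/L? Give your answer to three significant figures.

7.18 h

Mixed concentration C = ΣQC/ΣQ = (1.200·1.600 + 0.09810·91.80) / 1.298 = 10.93/1.298 = 8.417 mg/L.
Half-life 9.2 h → k = ln 2 / 9.2 = 0.07534 h⁻¹ = 1.808 d⁻¹.
8.417·exp(−k·t) = 4.9 → t = ln(8.417/4.9)/k = 25850 s = 7.180 h.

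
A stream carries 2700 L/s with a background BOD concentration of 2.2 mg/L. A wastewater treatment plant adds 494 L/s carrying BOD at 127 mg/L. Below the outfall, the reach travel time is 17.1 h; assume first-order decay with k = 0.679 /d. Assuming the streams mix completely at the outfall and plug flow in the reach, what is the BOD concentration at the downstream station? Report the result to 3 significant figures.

13.3 mg/L

Mixed concentration C = ΣQC/ΣQ = (2700·2.200 + 494.0·127.0) / 3194 = 68680/3194 = 21.50 mg/L.
After decay, C = 21.50 × e^(−kt) = 21.50 × 0.6164 = 13.25 mg/L.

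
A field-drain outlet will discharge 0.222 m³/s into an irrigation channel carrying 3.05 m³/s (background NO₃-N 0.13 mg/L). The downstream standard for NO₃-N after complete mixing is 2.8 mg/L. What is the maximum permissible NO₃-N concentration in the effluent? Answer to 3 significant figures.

At the limit, (Qr·Cr + Qe·Cₑ)/(Qr + Qe) = 2.8:
Cₑ = (3.272·2.8 − 3.050·0.1300) / 0.2220 = 39.48 mg/L.

39.5 mg/L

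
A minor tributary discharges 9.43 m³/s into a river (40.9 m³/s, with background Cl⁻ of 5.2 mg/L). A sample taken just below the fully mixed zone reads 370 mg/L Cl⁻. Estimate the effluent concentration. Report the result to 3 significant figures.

Mass balance: 40.90·5.200 + 9.430·Cₑ = 50.33·370.0
→ Cₑ = (50.33·370.0 − 40.90·5.200) / 9.430 = 1952 mg/L.

1950 mg/L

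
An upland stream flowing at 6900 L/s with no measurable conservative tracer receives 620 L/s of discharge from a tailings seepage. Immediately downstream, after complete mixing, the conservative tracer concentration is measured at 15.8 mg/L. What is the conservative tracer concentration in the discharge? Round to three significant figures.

Mass balance: 6900·0 + 620.0·Cₑ = 7520·15.80
→ Cₑ = (7520·15.80 − 6900·0) / 620.0 = 191.6 mg/L.

192 mg/L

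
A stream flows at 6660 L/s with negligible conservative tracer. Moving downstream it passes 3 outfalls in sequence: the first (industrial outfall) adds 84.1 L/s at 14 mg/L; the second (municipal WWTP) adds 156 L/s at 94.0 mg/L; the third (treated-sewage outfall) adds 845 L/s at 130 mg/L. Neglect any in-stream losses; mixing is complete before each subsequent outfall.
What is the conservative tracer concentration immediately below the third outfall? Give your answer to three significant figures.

Outfall 1: combined Q = 6744 L/s; C = (6660·0 + 84.10·14.00)/6744 = 0.1746 mg/L.
Outfall 2: combined Q = 6900 L/s; C = (6744·0.1746 + 156.0·94.00)/6900 = 2.296 mg/L.
Outfall 3: combined Q = 7745 L/s; C = (6900·2.296 + 845.0·130.0)/7745 = 16.23 mg/L.

16.2 mg/L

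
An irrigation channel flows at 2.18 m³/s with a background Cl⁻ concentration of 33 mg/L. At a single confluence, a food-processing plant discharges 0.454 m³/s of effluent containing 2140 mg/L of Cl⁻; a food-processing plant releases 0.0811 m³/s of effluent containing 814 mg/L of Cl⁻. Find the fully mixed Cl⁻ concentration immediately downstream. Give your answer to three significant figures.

409 mg/L

Flow-weighted average: C = (2.180·33.00 + 0.4540·2140 + 0.08110·814.0) / 2.715 = 1110/2.715 = 408.6 mg/L.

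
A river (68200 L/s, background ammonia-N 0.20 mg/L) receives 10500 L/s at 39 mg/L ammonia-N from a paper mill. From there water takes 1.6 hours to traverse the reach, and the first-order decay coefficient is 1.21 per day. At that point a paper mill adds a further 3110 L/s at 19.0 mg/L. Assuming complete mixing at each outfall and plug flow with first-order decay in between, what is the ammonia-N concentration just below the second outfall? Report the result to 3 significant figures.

After mixing, C = (68200·0.2000 + 10500·39.00) / 78700 = 423100/78700 = 5.377 mg/L; combined flow 78700 L/s.
Applying C = C₀e^(−kt): 5.377 × 0.9225 = 4.960 mg/L.
Second outfall: C = (78700·4.960 + 3110·19.00)/81810 = 5.494 mg/L.

5.49 mg/L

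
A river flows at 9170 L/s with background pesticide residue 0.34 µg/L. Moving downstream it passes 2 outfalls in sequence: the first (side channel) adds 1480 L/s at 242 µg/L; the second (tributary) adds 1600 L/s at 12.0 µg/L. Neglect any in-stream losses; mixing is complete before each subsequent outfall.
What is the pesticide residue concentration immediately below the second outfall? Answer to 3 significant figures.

31.1 µg/L

Outfall 1: combined Q = 10650 L/s; C = (9170·0.3400 + 1480·242.0)/10650 = 33.92 µg/L.
Outfall 2: combined Q = 12250 L/s; C = (10650·33.92 + 1600·12.00)/12250 = 31.06 µg/L.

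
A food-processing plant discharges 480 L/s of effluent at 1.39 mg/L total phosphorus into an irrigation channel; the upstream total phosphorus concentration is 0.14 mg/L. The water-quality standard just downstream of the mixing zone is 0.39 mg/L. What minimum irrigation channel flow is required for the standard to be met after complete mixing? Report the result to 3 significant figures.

Set C_mix = 0.39: (Q·0.1400 + 480.0·1.390) / (Q + 480.0) = 0.39
→ Q = 480.0·(1.390 − 0.39)/(0.39 − 0.1400) = 1920 L/s.

1920 L/s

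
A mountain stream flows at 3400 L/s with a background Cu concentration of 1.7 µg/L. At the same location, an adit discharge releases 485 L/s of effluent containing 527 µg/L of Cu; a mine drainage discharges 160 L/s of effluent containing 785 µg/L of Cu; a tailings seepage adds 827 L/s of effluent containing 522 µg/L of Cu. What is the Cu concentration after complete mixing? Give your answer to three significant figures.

Conservation of mass: C = (3400·1.700 + 485.0·527.0 + 160.0·785.0 + 827.0·522.0) / 4872 = 818700/4872 = 168.0 µg/L.

168 µg/L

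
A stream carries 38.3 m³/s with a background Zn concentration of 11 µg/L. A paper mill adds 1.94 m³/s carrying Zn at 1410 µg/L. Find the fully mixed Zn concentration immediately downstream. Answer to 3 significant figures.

78.4 µg/L

Mass balance: C = (38.30·11.00 + 1.940·1410) / 40.24 = 3157/40.24 = 78.45 µg/L.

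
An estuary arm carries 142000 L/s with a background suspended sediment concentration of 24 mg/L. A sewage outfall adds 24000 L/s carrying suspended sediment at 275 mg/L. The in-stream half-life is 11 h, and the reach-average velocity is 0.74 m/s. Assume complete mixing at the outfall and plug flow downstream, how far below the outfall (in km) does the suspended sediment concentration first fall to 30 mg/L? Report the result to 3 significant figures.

29.5 km

Conservation of mass: C = (142000·24.00 + 24000·275.0) / 166000 = 10010000/166000 = 60.29 mg/L.
Half-life 11 h → k = ln 2 / 11 = 0.06301 h⁻¹ = 1.512 d⁻¹.
Set 60.29·exp(−k·t) = 30 → t = ln(60.29/30)/k = 39870 s = 11.08 h.
Distance = v·t = 0.74·39870 = 29510 m = 29.51 km.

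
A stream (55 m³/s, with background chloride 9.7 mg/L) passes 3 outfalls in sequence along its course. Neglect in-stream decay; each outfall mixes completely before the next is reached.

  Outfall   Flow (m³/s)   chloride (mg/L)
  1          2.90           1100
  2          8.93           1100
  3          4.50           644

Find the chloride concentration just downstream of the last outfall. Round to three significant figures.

After outfall 1: Q = 55.00 + 2.900 = 57.90 m³/s; C = (55.00·9.700 + 2.900·1100)/57.90 = 64.31 mg/L.
After outfall 2: Q = 57.90 + 8.930 = 66.83 m³/s; C = (57.90·64.31 + 8.930·1100)/66.83 = 202.7 mg/L.
After outfall 3: Q = 66.83 + 4.500 = 71.33 m³/s; C = (66.83·202.7 + 4.500·644.0)/71.33 = 230.5 mg/L.

231 mg/L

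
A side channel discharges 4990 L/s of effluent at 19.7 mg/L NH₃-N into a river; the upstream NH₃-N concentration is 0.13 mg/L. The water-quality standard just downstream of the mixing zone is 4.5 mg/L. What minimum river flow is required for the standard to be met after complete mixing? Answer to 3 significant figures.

Set C_mix = 4.5: (Q·0.1300 + 4990·19.70) / (Q + 4990) = 4.5
→ Q = 4990·(19.70 − 4.5)/(4.5 − 0.1300) = 17360 L/s.

17400 L/s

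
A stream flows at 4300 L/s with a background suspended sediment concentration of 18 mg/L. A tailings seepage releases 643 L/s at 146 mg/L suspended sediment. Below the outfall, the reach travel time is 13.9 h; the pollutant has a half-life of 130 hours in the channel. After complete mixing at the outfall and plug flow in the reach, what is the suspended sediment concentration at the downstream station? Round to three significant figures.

Flow-weighted average: C = (4300·18.00 + 643.0·146.0) / 4943 = 171300/4943 = 34.65 mg/L.
Half-life 130 h → k = ln 2 / 130 = 0.005332 h⁻¹ = 0.1280 d⁻¹.
First-order decay: C = 34.65·exp(−k·t) = 34.65·0.9286 = 32.18 mg/L.

32.2 mg/L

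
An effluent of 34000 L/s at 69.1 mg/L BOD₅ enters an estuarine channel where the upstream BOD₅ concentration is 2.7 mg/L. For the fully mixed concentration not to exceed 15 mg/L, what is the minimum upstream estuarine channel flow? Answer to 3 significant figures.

Set C_mix = 15: (Q·2.700 + 34000·69.10) / (Q + 34000) = 15
→ Q = 34000·(69.10 − 15)/(15 − 2.700) = 149500 L/s.

150000 L/s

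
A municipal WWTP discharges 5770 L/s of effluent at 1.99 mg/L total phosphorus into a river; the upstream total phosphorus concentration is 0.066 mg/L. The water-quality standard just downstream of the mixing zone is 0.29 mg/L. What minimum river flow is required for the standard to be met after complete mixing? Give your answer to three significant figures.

Set C_mix = 0.29: (Q·0.06600 + 5770·1.990) / (Q + 5770) = 0.29
→ Q = 5770·(1.990 − 0.29)/(0.29 − 0.06600) = 43790 L/s.

43800 L/s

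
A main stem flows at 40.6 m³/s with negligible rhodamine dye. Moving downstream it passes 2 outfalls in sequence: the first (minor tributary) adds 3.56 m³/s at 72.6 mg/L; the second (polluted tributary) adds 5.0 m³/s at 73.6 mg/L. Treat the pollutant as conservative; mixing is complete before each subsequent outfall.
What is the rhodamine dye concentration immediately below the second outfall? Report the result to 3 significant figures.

12.7 mg/L

After outfall 1: Q = 40.60 + 3.560 = 44.16 m³/s; C = (40.60·0 + 3.560·72.60)/44.16 = 5.853 mg/L.
After outfall 2: Q = 44.16 + 5.000 = 49.16 m³/s; C = (44.16·5.853 + 5.000·73.60)/49.16 = 12.74 mg/L.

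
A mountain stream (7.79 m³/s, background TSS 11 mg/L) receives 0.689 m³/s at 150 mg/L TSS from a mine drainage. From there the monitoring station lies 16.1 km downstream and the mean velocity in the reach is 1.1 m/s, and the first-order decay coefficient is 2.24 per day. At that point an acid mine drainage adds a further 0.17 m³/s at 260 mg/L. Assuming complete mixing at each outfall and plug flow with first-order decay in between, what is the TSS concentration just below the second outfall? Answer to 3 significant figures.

Flow-weighted average: C = (7.790·11.00 + 0.6890·150.0) / 8.479 = 189.0/8.479 = 22.30 mg/L; combined flow 8.479 m³/s.
Travel time t = 16.1·1000 / 1.1 = 14640 s = 4.066 h.
Decay over the reach: 22.30·exp(−kt) = 22.30·0.6842 = 15.25 mg/L.
Second outfall: C = (8.479·15.25 + 0.1700·260.0)/8.649 = 20.07 mg/L.

20.1 mg/L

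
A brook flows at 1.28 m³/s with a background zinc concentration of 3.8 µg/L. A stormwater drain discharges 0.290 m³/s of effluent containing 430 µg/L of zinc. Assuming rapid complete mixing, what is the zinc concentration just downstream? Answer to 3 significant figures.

82.5 µg/L

After mixing, C = (1.280·3.800 + 0.2900·430.0) / 1.570 = 129.6/1.570 = 82.52 µg/L.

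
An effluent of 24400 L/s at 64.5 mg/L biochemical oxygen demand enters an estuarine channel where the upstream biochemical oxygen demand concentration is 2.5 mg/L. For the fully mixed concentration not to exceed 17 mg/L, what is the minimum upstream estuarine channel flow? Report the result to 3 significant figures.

Set C_mix = 17: (Q·2.500 + 24400·64.50) / (Q + 24400) = 17
→ Q = 24400·(64.50 − 17)/(17 − 2.500) = 79930 L/s.

79900 L/s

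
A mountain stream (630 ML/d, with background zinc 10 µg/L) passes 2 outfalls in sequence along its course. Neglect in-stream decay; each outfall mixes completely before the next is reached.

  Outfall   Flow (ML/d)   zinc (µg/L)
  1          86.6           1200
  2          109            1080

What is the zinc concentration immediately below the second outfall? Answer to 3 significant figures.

276 µg/L

Below outfall 1: Q → 716.6 ML/d, C = (630.0·10.00 + 86.60·1200)/716.6 = 153.8 µg/L.
Below outfall 2: Q → 825.6 ML/d, C = (716.6·153.8 + 109.0·1080)/825.6 = 276.1 µg/L.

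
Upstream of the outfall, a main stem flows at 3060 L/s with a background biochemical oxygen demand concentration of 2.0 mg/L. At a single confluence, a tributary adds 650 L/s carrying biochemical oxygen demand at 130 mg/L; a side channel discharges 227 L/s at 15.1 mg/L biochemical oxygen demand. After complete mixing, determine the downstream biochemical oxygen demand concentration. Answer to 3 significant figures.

Mass balance: C = (3060·2.000 + 650.0·130.0 + 227.0·15.10) / 3937 = 94050/3937 = 23.89 mg/L.

23.9 mg/L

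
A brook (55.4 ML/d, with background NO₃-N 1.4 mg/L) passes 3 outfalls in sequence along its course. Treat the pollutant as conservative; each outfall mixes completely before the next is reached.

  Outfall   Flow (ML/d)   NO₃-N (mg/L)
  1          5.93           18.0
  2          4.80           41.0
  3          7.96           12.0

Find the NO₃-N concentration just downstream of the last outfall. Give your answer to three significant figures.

6.43 mg/L

After outfall 1: Q = 55.40 + 5.930 = 61.33 ML/d; C = (55.40·1.400 + 5.930·18.00)/61.33 = 3.005 mg/L.
After outfall 2: Q = 61.33 + 4.800 = 66.13 ML/d; C = (61.33·3.005 + 4.800·41.00)/66.13 = 5.763 mg/L.
After outfall 3: Q = 66.13 + 7.960 = 74.09 ML/d; C = (66.13·5.763 + 7.960·12.00)/74.09 = 6.433 mg/L.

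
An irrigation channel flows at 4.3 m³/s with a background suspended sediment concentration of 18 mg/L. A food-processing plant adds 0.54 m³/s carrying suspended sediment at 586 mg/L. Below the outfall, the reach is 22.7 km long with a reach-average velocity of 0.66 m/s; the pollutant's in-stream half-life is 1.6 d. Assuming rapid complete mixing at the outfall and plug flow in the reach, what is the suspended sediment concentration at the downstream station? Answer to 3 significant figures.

68.5 mg/L

Mixed concentration C = ΣQC/ΣQ = (4.300·18.00 + 0.5400·586.0) / 4.840 = 393.8/4.840 = 81.37 mg/L.
Travel time t = 22.7·1000 / 0.66 = 34390 s = 9.554 h.
Half-life 1.6 d → k = ln 2 / 1.6 = 0.4332 d⁻¹.
Decay over the reach: 81.37·exp(−kt) = 81.37·0.8416 = 68.48 mg/L.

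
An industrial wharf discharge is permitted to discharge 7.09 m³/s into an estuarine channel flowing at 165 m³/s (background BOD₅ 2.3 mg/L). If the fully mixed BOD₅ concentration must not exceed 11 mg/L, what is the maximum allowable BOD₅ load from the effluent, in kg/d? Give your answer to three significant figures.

Mass balance at the limit: 165.0·2.300 + 7.090·Cₑ = 172.1·11 → Cₑ = 213.5 mg/L.
Load = 7.090 m³/s × 213.5 g/m³ × 86 400 s/d = 130800 kg/d.

131000 kg/d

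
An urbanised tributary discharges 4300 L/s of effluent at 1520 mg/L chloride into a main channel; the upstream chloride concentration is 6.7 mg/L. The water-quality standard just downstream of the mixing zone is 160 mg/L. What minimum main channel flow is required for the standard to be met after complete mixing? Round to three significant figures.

Set C_mix = 160: (Q·6.700 + 4300·1520) / (Q + 4300) = 160
→ Q = 4300·(1520 − 160)/(160 − 6.700) = 38150 L/s.

38100 L/s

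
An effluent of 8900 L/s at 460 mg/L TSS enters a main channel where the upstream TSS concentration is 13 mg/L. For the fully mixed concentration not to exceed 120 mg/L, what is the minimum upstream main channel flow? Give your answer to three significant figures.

Set C_mix = 120: (Q·13.00 + 8900·460.0) / (Q + 8900) = 120
→ Q = 8900·(460.0 − 120)/(120 − 13.00) = 28280 L/s.

28300 L/s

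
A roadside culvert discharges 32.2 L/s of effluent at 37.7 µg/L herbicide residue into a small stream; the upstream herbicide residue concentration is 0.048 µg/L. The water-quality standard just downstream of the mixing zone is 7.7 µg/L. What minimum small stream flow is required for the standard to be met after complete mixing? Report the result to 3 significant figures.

126 L/s

Set C_mix = 7.7: (Q·0.04800 + 32.20·37.70) / (Q + 32.20) = 7.7
→ Q = 32.20·(37.70 − 7.7)/(7.7 − 0.04800) = 126.2 L/s.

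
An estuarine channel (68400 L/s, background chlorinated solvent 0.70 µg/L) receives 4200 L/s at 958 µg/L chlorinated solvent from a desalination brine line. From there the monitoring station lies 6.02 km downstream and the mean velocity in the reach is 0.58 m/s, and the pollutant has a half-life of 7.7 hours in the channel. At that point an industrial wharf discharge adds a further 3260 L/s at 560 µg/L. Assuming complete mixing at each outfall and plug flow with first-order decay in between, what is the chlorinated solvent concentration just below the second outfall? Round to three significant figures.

65.5 µg/L

After mixing, C = (68400·0.7000 + 4200·958.0) / 72600 = 4071000/72600 = 56.08 µg/L; combined flow 72600 L/s.
Travel time t = 6.02·1000 / 0.58 = 10380 s = 2.883 h.
Half-life 7.7 h → k = ln 2 / 7.7 = 0.09002 h⁻¹ = 2.160 d⁻¹.
Decay over the reach: 56.08·exp(−kt) = 56.08·0.7714 = 43.26 µg/L.
At the second outfall, C = (72600·43.26 + 3260·560.0) / (72600 + 3260) = 65.47 µg/L.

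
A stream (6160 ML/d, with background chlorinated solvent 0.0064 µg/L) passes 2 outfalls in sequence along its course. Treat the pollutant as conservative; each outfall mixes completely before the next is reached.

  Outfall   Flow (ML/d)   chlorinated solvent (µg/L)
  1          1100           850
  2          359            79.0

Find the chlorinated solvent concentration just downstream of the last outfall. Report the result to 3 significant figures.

126 µg/L

Below outfall 1: Q → 7260 ML/d, C = (6160·0.006400 + 1100·850.0)/7260 = 128.8 µg/L.
Below outfall 2: Q → 7619 ML/d, C = (7260·128.8 + 359.0·79.00)/7619 = 126.4 µg/L.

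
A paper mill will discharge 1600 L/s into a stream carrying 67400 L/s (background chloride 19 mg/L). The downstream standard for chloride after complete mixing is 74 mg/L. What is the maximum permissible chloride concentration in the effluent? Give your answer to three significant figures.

2390 mg/L

At the limit, (Qr·Cr + Qe·Cₑ)/(Qr + Qe) = 74:
Cₑ = (69000·74 − 67400·19.00) / 1600 = 2391 mg/L.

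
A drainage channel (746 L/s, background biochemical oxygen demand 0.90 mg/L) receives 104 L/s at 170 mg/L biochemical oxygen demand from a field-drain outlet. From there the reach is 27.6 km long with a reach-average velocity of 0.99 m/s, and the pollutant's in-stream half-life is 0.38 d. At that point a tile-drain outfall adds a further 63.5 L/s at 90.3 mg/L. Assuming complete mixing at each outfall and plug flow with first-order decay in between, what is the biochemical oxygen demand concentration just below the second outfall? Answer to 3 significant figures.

Mass balance: C = (746.0·0.9000 + 104.0·170.0) / 850.0 = 18350/850.0 = 21.59 mg/L; combined flow 850.0 L/s.
Travel time t = 27.6·1000 / 0.99 = 27880 s = 7.744 h.
Half-life 0.38 d → k = ln 2 / 0.38 = 1.824 d⁻¹.
After decay, C = 21.59 × e^(−kt) = 21.59 × 0.5551 = 11.98 mg/L.
Second outfall: C = (850.0·11.98 + 63.50·90.30)/913.5 = 17.43 mg/L.

17.4 mg/L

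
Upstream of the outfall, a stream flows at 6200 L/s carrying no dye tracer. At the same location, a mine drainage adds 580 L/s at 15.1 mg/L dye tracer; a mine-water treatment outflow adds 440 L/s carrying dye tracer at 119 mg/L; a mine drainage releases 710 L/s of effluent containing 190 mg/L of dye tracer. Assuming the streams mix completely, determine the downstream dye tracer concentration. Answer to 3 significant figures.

24.7 mg/L

Mixed concentration C = ΣQC/ΣQ = (6200·0 + 580.0·15.10 + 440.0·119.0 + 710.0·190.0) / 7930 = 196000/7930 = 24.72 mg/L.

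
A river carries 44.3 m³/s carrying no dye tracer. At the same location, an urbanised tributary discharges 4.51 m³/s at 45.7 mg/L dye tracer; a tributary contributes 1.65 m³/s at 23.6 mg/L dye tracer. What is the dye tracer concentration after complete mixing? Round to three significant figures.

Conservation of mass: C = (44.30·0 + 4.510·45.70 + 1.650·23.60) / 50.46 = 245.0/50.46 = 4.856 mg/L.

4.86 mg/L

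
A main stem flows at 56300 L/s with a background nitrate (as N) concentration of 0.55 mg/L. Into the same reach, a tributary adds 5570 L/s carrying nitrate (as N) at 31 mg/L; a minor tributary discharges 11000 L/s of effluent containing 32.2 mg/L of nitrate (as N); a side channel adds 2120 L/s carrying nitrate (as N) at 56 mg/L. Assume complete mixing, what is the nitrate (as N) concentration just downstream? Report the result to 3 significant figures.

Mixed concentration C = ΣQC/ΣQ = (56300·0.5500 + 5570·31.00 + 11000·32.20 + 2120·56.00) / 74990 = 676600/74990 = 9.022 mg/L.

9.02 mg/L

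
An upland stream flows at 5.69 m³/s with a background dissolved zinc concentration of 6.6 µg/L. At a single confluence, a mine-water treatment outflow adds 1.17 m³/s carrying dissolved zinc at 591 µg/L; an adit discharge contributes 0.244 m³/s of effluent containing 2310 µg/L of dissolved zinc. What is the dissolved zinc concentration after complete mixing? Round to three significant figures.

182 µg/L

After mixing, C = (5.690·6.600 + 1.170·591.0 + 0.2440·2310) / 7.104 = 1293/7.104 = 182.0 µg/L.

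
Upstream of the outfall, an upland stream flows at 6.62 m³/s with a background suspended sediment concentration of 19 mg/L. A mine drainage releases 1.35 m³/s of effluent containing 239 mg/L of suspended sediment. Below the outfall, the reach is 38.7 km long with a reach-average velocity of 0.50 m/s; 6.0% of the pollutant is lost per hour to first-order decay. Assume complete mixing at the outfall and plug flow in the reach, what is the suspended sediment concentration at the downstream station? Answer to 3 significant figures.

Flow-weighted average: C = (6.620·19.00 + 1.350·239.0) / 7.970 = 448.4/7.970 = 56.26 mg/L.
Travel time t = 38.7·1000 / 0.50 = 77400 s = 21.50 h.
6.0%/h lost → k = −ln(1 − 0.06) = 0.06188 h⁻¹.
After decay, C = 56.26 × e^(−kt) = 56.26 × 0.2644 = 14.88 mg/L.

14.9 mg/L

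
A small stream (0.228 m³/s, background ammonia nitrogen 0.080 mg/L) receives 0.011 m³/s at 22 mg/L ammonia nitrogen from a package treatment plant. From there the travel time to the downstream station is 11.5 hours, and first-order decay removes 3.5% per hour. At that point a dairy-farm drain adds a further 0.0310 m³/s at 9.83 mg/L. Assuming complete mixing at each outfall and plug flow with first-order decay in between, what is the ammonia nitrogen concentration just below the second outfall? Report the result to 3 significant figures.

Mixed concentration C = ΣQC/ΣQ = (0.2280·0.08000 + 0.01100·22.00) / 0.2390 = 0.2602/0.2390 = 1.089 mg/L; combined flow 0.2390 m³/s.
3.5%/h lost → k = −ln(1 − 0.035) = 0.03563 h⁻¹.
After decay, C = 1.089 × e^(−kt) = 1.089 × 0.6638 = 0.7228 mg/L.
Second outfall: C = (0.2390·0.7228 + 0.03100·9.830)/0.2700 = 1.768 mg/L.

1.77 mg/L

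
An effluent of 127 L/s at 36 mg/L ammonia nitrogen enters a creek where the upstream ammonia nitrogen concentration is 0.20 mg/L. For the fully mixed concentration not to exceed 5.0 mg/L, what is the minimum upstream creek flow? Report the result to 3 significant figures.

Set C_mix = 5.0: (Q·0.2000 + 127.0·36.00) / (Q + 127.0) = 5.0
→ Q = 127.0·(36.00 − 5.0)/(5.0 − 0.2000) = 820.2 L/s.

820 L/s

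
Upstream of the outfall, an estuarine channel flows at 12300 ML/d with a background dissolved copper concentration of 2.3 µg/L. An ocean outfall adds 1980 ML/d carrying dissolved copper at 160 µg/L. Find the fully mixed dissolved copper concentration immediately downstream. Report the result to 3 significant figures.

24.2 µg/L

Conservation of mass: C = (12300·2.300 + 1980·160.0) / 14280 = 345100/14280 = 24.17 µg/L.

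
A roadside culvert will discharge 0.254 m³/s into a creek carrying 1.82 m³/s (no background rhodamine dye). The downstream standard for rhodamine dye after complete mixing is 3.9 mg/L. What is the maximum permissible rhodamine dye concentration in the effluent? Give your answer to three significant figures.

At the limit, (Qr·Cr + Qe·Cₑ)/(Qr + Qe) = 3.9:
Cₑ = (2.074·3.9 − 1.820·0) / 0.2540 = 31.84 mg/L.

31.8 mg/L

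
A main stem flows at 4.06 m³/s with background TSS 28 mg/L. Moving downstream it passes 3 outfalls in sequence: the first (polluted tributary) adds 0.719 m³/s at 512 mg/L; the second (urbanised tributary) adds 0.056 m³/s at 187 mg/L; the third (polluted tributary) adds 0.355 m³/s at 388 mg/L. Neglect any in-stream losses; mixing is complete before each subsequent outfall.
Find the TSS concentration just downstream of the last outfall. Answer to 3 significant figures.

121 mg/L

Outfall 1: combined Q = 4.779 m³/s; C = (4.060·28.00 + 0.7190·512.0)/4.779 = 100.8 mg/L.
Outfall 2: combined Q = 4.835 m³/s; C = (4.779·100.8 + 0.05600·187.0)/4.835 = 101.8 mg/L.
Outfall 3: combined Q = 5.190 m³/s; C = (4.835·101.8 + 0.3550·388.0)/5.190 = 121.4 mg/L.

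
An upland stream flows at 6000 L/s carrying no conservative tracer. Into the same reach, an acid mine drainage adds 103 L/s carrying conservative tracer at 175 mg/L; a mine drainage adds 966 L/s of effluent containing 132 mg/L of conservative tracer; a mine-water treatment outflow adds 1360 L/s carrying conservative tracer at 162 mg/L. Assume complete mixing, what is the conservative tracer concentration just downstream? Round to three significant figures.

43.4 mg/L

Conservation of mass: C = (6000·0 + 103.0·175.0 + 966.0·132.0 + 1360·162.0) / 8429 = 365900/8429 = 43.40 mg/L.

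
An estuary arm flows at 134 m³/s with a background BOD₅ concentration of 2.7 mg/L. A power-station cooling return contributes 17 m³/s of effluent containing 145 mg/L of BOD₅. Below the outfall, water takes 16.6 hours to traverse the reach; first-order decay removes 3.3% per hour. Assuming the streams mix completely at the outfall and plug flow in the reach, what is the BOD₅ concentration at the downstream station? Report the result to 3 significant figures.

After mixing, C = (134.0·2.700 + 17.00·145.0) / 151.0 = 2827/151.0 = 18.72 mg/L.
3.3%/h lost → k = −ln(1 − 0.033) = 0.03356 h⁻¹.
After decay, C = 18.72 × e^(−kt) = 18.72 × 0.5729 = 10.73 mg/L.

10.7 mg/L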